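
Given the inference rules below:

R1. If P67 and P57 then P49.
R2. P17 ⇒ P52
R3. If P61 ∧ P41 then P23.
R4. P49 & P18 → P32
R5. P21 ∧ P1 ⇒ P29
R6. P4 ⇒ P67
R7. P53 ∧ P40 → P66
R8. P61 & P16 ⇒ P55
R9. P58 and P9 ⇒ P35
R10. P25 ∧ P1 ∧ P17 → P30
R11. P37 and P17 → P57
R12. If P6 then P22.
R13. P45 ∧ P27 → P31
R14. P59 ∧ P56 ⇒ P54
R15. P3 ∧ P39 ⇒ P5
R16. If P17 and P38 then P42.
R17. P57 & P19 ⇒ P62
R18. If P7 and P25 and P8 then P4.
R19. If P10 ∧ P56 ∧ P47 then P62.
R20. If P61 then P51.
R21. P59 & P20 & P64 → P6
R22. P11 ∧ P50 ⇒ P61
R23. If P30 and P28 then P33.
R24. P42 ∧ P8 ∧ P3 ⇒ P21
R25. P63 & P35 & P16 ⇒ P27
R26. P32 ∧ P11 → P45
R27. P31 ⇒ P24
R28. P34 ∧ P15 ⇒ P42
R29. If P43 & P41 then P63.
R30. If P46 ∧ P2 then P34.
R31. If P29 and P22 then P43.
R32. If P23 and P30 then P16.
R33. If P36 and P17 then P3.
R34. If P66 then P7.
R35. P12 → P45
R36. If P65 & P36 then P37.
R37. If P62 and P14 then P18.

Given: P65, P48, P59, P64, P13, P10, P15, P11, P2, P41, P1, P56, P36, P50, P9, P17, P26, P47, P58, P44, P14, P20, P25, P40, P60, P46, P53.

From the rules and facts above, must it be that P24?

Forward chaining from the given facts derives: P52, P66, P35, P30, P54, P62, P6, P61, P34, P3, P7, P37, P18, P23, P57, P22, P51, P42, P16, P55.
The only rule concluding P24 is R27, which needs P31; that is never established.

No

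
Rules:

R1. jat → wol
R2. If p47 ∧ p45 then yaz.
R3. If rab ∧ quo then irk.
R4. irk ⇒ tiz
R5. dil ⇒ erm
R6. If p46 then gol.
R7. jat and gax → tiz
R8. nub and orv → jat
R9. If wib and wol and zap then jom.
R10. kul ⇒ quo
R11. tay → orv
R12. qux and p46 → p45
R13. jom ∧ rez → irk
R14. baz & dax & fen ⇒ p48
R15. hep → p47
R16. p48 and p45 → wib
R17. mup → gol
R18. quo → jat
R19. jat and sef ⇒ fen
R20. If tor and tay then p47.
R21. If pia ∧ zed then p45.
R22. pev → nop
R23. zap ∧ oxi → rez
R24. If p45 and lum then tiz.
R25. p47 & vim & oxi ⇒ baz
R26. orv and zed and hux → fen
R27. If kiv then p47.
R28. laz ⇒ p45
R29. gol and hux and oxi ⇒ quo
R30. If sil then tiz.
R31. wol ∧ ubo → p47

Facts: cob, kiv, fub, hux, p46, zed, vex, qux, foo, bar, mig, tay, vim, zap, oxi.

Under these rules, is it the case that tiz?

No

Forward chaining from the given facts derives: gol, orv, p45, rez, fen, p47, quo, yaz, jat, baz, wol.
Rules concluding tiz: R4 needs irk; R7 needs gax; R24 needs lum; R30 needs sil — none of these are established.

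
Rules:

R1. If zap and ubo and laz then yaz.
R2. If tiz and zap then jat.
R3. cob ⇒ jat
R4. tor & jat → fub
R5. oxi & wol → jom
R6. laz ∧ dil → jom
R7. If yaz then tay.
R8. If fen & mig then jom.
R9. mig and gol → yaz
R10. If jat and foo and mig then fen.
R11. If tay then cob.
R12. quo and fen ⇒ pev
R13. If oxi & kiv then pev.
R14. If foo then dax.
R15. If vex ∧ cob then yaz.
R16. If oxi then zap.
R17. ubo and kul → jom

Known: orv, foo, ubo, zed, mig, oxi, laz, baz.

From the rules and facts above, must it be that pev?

Forward chaining from the given facts derives: dax, zap, yaz, tay, cob, jat, fen, jom.
Rules concluding pev: R12 needs quo; R13 needs kiv — none of these are established.

No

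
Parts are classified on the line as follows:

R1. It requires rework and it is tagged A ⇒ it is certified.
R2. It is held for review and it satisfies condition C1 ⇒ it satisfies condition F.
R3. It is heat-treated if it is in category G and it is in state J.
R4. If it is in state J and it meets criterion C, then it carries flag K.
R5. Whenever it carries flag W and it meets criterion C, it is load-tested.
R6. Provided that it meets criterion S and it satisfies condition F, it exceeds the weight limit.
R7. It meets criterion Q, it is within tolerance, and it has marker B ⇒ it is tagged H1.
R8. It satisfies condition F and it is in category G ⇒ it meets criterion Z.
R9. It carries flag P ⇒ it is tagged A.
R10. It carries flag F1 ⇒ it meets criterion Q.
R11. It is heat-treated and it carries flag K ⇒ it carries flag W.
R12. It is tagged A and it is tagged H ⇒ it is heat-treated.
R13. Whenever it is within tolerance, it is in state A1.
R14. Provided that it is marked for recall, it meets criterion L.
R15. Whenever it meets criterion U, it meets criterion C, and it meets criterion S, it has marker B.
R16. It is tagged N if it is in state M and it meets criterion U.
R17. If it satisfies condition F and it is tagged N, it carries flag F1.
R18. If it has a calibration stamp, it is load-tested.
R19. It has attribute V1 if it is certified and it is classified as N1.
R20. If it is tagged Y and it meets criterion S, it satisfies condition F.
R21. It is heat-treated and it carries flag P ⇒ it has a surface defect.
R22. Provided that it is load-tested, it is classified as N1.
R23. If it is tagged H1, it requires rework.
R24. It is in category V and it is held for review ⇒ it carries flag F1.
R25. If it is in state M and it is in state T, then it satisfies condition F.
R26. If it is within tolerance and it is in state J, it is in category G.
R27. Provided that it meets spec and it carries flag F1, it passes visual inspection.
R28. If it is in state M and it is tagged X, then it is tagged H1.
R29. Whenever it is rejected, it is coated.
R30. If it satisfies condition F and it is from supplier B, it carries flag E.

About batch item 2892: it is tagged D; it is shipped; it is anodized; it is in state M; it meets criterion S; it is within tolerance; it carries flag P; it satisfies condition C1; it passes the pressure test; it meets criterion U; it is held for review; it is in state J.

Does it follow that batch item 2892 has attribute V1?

Forward chaining from the given facts derives: satisfies condition F, exceeds the weight limit, is tagged A, is in state A1, is tagged N, carries flag F1, is in category G, is heat-treated, meets criterion Z, meets criterion Q, has a surface defect.
The only rule concluding "it has attribute V1" is R19, which needs "it is certified"; that is never established.

No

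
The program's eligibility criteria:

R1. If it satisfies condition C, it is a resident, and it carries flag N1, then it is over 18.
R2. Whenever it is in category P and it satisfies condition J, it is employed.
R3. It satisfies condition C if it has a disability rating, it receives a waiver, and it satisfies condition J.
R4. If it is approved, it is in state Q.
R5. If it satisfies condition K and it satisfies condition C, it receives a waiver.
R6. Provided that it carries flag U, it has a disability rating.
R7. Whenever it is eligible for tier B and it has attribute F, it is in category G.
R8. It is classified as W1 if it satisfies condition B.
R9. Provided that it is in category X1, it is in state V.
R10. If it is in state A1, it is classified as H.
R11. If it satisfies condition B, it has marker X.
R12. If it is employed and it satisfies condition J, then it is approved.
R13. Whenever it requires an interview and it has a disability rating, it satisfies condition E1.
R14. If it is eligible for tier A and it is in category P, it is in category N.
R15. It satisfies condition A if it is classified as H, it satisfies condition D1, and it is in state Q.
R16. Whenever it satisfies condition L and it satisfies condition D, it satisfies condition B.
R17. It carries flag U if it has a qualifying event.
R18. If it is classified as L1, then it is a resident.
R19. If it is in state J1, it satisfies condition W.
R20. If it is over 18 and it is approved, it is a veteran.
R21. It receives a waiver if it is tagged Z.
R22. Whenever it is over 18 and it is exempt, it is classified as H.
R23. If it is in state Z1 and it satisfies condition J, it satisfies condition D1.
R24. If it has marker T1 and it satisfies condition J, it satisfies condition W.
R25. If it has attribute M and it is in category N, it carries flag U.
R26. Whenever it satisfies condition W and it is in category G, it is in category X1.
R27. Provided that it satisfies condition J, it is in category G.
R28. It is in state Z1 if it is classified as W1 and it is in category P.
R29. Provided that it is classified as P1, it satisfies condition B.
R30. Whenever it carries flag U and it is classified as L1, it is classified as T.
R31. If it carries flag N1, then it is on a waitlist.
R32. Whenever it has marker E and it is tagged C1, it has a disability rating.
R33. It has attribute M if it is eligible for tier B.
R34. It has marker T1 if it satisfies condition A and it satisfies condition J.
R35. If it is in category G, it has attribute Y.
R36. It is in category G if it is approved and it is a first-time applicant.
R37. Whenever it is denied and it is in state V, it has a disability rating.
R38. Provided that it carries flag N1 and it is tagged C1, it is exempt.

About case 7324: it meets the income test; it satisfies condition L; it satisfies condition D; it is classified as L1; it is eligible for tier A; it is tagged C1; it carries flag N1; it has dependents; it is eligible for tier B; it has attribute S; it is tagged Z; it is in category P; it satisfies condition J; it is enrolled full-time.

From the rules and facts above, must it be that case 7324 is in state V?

By R2 (it is in category P, it satisfies condition J): it is employed.
By R12 (it is employed, it satisfies condition J): it is approved.
By R14 (it is eligible for tier A, it is in category P): it is in category N.
By R16 (it satisfies condition L, it satisfies condition D): it satisfies condition B.
By R18 (it is classified as L1): it is a resident.
By R21 (it is tagged Z): it receives a waiver.
By R27 (it satisfies condition J): it is in category G.
By R33 (it is eligible for tier B): it has attribute M.
By R38 (it carries flag N1, it is tagged C1): it is exempt.
By R4 (it is approved): it is in state Q.
By R8 (it satisfies condition B): it is classified as W1.
By R25 (it has attribute M, it is in category N): it carries flag U.
By R28 (it is classified as W1, it is in category P): it is in state Z1.
By R6 (it carries flag U): it has a disability rating.
By R23 (it is in state Z1, it satisfies condition J): it satisfies condition D1.
By R3 (it has a disability rating, it receives a waiver, it satisfies condition J): it satisfies condition C.
By R1 (it satisfies condition C, it is a resident, it carries flag N1): it is over 18.
By R22 (it is over 18, it is exempt): it is classified as H.
By R15 (it is classified as H, it satisfies condition D1, it is in state Q): it satisfies condition A.
By R34 (it satisfies condition A, it satisfies condition J): it has marker T1.
By R24 (it has marker T1, it satisfies condition J): it satisfies condition W.
By R26 (it satisfies condition W, it is in category G): it is in category X1.
By R9 (it is in category X1): it is in state V.

Yes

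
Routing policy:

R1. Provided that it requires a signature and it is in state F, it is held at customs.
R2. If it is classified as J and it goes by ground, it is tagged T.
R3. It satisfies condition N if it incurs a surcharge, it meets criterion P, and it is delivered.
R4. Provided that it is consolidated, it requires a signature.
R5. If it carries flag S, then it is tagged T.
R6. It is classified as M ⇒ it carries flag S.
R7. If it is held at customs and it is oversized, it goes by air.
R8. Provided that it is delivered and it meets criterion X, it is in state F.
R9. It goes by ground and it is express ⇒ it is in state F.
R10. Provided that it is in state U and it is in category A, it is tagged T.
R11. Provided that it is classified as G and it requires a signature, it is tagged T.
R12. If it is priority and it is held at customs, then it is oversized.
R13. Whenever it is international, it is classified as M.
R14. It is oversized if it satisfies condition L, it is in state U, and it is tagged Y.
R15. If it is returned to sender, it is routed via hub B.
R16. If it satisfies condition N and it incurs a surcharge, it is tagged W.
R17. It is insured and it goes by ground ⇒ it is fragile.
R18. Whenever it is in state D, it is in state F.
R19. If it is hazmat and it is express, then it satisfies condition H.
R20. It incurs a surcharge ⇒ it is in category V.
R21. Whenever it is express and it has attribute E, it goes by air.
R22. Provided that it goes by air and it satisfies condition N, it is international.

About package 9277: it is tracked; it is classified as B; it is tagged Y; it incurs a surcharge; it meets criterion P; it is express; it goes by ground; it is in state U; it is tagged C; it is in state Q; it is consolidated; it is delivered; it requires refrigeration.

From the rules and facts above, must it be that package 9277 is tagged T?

Forward chaining from the given facts derives: satisfies condition N, requires a signature, is in state F, is tagged W, is in category V, is held at customs.
Rules concluding "it is tagged T": R2 needs "it is classified as J"; R5 needs "it carries flag S"; R10 needs "it is in category A"; R11 needs "it is classified as G" — none of these are established.

No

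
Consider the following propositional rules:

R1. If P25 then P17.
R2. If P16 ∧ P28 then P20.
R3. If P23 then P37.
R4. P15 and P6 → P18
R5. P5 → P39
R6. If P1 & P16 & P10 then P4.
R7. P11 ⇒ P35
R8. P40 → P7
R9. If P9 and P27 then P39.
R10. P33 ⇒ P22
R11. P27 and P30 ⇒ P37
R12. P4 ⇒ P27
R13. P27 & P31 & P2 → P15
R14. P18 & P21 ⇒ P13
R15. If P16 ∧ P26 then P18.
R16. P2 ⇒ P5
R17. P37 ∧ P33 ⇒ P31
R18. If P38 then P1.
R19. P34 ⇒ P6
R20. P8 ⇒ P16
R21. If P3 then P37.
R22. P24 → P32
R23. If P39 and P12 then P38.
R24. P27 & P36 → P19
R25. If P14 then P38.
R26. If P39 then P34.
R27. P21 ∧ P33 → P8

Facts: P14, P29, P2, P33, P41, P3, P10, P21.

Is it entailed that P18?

P5  (by R16: P2)
P37  (by R21: P3)
P38  (by R25: P14)
P8  (by R27: P21, P33)
P39  (by R5: P5)
P31  (by R17: P37, P33)
P1  (by R18: P38)
P16  (by R20: P8)
P34  (by R26: P39)
P4  (by R6: P1, P16, P10)
P27  (by R12: P4)
P15  (by R13: P27, P31, P2)
P6  (by R19: P34)
P18  (by R4: P15, P6)

Yes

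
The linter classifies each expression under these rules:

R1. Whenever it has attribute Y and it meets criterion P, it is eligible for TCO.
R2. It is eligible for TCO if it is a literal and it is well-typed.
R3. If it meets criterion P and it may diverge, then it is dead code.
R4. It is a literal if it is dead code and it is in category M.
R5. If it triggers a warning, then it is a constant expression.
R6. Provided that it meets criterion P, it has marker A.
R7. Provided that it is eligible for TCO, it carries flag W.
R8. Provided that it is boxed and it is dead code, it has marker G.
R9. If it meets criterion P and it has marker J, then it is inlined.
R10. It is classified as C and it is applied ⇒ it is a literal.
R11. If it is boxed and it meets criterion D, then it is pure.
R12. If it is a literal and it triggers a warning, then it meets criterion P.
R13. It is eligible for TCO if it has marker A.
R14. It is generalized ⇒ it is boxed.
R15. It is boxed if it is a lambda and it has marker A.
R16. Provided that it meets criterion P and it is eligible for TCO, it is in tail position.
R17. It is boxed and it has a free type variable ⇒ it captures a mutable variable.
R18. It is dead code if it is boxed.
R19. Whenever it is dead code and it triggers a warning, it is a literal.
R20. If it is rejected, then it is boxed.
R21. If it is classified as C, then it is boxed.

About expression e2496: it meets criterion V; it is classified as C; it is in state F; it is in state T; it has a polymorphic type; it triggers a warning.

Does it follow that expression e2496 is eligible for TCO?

By R21 (it is classified as C): it is boxed.
By R18 (it is boxed): it is dead code.
By R19 (it is dead code, it triggers a warning): it is a literal.
By R12 (it is a literal, it triggers a warning): it meets criterion P.
By R6 (it meets criterion P): it has marker A.
By R13 (it has marker A): it is eligible for TCO.

Yes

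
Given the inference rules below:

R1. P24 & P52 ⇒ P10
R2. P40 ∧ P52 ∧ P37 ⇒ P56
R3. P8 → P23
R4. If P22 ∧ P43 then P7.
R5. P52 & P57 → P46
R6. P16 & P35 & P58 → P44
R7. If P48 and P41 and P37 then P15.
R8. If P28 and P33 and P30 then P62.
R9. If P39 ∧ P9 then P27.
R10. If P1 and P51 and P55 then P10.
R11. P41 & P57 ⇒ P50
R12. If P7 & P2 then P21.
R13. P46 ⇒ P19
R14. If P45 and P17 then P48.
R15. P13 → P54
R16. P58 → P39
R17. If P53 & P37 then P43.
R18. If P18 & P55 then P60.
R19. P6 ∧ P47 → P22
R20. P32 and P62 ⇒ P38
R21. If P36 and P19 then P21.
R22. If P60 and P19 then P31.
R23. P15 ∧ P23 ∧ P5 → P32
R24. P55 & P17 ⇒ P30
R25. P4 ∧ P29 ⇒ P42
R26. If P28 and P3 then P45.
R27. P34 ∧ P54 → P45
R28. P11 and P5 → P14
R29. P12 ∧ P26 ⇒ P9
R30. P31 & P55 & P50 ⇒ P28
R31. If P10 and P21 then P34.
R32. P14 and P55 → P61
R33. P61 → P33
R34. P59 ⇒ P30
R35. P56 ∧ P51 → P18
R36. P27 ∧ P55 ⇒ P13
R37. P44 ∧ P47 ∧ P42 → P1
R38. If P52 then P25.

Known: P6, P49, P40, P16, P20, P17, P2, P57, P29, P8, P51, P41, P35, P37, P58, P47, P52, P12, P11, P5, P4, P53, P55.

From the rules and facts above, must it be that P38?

Forward chaining from the given facts derives: P56, P23, P46, P44, P50, P19, P39, P43, P22, P30, P42, P14, P61, P33, P18, P1, P25, P7, P10, P21, P60, P31, P28, P34, P62.
The only rule concluding P38 is R20, which needs P32; that is never established.

No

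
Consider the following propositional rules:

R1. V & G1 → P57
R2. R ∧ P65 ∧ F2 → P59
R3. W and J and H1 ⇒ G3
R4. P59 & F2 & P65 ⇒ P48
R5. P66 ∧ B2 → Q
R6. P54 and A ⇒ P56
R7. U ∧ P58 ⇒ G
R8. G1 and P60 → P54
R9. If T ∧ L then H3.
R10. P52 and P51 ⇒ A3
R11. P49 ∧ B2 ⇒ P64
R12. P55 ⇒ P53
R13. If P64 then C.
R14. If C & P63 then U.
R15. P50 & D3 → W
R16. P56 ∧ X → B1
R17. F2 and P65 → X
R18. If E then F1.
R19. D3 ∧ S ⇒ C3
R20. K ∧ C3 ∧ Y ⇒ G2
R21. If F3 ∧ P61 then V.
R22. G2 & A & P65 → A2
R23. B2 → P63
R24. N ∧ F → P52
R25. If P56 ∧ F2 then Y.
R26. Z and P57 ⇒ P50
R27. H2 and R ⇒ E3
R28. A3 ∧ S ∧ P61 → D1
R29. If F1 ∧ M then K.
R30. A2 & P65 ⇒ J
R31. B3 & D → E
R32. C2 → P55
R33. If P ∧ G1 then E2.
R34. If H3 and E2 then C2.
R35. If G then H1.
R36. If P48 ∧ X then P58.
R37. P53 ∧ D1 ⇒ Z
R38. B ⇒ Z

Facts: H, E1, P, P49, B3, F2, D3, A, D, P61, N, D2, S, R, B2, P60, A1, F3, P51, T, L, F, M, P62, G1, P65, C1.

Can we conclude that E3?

No

Forward chaining from the given facts derives: P59, P48, P54, H3, P64, C, X, C3, V, P63, P52, E, E2, C2, P58, P57, P56, A3, U, B1, F1, Y, D1, K, P55, G, P53, G2, A2, J, H1, Z, P50, W, G3.
The only rule concluding E3 is R27, which needs H2; that is never established.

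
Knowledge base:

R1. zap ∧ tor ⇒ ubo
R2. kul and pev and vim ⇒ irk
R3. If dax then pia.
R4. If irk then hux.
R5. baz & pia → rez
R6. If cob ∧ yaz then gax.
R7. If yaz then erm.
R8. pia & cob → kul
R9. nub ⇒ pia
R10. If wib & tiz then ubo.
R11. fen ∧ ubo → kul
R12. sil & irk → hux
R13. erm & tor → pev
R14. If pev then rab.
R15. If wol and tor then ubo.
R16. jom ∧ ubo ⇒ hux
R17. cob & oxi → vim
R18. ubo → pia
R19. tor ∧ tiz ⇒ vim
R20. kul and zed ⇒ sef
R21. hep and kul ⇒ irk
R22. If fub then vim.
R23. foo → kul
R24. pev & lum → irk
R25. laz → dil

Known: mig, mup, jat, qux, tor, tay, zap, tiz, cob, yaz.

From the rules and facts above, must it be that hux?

ubo  (by R1: zap, tor)
erm  (by R7: yaz)
pev  (by R13: erm, tor)
pia  (by R18: ubo)
vim  (by R19: tor, tiz)
kul  (by R8: pia, cob)
irk  (by R2: kul, pev, vim)
hux  (by R4: irk)

Yes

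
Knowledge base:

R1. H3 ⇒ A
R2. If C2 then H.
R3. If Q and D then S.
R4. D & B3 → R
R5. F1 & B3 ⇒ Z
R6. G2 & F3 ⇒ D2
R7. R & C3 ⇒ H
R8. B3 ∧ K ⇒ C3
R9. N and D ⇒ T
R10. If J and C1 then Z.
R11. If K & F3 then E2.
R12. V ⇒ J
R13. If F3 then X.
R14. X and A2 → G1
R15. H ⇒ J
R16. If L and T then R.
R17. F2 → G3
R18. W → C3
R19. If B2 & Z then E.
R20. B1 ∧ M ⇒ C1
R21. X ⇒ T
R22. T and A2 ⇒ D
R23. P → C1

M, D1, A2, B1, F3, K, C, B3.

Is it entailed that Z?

Yes

C3  (by R8: B3, K)
X  (by R13: F3)
C1  (by R20: B1, M)
T  (by R21: X)
D  (by R22: T, A2)
R  (by R4: D, B3)
H  (by R7: R, C3)
J  (by R15: H)
Z  (by R10: J, C1)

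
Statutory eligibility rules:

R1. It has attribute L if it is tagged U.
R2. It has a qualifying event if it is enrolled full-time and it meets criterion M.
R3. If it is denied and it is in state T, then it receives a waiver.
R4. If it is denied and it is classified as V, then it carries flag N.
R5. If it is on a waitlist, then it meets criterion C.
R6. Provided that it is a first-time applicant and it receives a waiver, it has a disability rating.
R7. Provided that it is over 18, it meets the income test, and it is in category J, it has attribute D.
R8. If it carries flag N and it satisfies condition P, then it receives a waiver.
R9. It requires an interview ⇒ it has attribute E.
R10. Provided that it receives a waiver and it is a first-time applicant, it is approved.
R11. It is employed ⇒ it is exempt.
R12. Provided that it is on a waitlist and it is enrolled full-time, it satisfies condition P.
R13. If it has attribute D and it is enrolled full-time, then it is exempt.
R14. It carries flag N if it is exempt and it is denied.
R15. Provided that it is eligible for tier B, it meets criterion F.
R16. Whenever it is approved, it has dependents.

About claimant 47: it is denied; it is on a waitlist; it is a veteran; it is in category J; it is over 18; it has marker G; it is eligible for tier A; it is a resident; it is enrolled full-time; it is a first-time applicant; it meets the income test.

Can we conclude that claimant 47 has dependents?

By R7 (it is over 18, it meets the income test, it is in category J): it has attribute D.
By R12 (it is on a waitlist, it is enrolled full-time): it satisfies condition P.
By R13 (it has attribute D, it is enrolled full-time): it is exempt.
By R14 (it is exempt, it is denied): it carries flag N.
By R8 (it carries flag N, it satisfies condition P): it receives a waiver.
By R10 (it receives a waiver, it is a first-time applicant): it is approved.
By R16 (it is approved): it has dependents.

Yes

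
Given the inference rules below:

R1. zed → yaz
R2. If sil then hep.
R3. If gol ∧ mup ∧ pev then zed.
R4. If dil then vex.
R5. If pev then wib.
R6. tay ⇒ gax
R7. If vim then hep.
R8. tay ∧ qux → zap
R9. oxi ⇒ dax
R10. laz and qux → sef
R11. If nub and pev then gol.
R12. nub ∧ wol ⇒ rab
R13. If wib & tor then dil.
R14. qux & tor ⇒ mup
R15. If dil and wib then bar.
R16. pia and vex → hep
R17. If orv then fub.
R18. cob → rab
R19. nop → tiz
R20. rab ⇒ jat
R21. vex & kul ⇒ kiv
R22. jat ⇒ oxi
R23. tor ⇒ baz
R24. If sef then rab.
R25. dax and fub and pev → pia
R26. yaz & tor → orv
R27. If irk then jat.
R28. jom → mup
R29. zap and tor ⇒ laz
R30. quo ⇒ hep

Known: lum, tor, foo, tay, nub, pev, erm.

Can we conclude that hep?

Forward chaining from the given facts derives: wib, gax, gol, dil, bar, baz, vex.
Rules concluding hep: R2 needs sil; R7 needs vim; R16 needs pia; R30 needs quo — none of these are established.

No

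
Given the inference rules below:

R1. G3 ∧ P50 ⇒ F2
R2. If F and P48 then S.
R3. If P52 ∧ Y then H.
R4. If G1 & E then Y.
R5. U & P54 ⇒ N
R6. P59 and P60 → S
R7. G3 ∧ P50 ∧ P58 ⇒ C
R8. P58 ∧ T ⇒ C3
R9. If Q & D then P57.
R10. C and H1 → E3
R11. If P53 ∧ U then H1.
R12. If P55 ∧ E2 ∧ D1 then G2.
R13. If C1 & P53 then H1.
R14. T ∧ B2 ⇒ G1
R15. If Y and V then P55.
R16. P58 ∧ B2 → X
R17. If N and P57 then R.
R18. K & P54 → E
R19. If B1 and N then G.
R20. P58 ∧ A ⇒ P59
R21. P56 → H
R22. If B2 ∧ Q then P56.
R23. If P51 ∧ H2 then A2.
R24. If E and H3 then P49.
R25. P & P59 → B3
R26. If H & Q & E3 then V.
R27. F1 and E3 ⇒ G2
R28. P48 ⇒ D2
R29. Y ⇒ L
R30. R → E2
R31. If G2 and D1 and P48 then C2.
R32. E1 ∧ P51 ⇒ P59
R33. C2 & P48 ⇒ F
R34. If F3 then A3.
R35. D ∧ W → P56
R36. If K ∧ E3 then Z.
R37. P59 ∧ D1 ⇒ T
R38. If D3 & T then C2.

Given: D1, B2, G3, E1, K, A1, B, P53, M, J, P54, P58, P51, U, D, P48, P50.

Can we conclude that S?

Forward chaining from the given facts derives: F2, N, C, H1, X, E, D2, P59, T, C3, E3, G1, Z, Y, L.
Rules concluding S: R2 needs F; R6 needs P60 — none of these are established.

No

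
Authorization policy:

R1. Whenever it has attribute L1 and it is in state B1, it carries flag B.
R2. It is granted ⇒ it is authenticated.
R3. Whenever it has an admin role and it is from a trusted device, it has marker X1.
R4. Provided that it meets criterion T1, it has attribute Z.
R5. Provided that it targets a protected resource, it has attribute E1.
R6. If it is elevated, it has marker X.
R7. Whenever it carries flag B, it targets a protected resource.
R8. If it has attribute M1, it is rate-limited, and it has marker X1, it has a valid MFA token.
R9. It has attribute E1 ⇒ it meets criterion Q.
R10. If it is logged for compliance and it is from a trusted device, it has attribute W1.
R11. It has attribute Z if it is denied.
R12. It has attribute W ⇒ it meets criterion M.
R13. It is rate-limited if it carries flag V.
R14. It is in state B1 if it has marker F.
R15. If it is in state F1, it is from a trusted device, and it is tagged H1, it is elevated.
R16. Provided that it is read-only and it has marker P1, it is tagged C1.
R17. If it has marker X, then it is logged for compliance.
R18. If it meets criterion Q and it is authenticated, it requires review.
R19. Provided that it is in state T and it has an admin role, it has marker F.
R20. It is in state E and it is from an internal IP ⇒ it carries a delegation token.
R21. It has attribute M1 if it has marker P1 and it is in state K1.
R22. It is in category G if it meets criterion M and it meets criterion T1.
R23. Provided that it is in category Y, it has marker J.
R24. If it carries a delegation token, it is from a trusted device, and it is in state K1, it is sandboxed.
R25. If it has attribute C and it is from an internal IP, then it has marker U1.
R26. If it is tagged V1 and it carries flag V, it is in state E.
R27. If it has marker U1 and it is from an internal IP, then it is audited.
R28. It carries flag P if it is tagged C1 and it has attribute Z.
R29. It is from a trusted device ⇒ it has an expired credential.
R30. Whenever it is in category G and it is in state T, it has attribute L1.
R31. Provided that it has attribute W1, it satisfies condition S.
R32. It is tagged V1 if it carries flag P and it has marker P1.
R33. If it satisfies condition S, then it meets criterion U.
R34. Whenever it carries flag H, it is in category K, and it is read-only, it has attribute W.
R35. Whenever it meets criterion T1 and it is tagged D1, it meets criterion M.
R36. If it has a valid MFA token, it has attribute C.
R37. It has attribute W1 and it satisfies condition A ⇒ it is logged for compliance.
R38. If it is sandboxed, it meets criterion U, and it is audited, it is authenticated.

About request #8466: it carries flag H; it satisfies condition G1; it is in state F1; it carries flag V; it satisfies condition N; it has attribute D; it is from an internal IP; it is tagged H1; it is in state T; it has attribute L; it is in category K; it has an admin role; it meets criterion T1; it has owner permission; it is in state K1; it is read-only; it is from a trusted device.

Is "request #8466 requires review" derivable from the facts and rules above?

No

Forward chaining from the given facts derives: has marker X1, has attribute Z, is rate-limited, is elevated, has marker F, has an expired credential, has attribute W, has marker X, meets criterion M, is in state B1, is logged for compliance, is in category G, has attribute L1, carries flag B, targets a protected resource, has attribute W1, satisfies condition S, meets criterion U, has attribute E1, meets criterion Q.
The only rule concluding "it requires review" is R18, which needs "it is authenticated"; that is never established.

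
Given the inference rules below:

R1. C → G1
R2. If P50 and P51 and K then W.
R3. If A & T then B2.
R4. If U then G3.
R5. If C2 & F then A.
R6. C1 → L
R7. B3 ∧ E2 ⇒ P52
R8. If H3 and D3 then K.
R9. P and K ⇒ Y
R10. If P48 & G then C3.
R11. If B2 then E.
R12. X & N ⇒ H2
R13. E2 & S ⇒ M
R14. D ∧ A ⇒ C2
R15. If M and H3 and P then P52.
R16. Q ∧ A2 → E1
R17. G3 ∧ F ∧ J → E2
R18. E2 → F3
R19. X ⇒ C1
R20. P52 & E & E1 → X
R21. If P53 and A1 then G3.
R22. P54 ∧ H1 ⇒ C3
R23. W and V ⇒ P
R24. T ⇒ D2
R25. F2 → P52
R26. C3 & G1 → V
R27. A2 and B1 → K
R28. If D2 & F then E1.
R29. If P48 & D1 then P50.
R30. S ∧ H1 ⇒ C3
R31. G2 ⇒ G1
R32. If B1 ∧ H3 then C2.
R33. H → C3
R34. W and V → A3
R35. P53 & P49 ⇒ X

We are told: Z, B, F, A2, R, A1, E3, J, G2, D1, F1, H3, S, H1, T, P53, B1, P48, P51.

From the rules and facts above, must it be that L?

G3  (by R21: P53, A1)
D2  (by R24: T)
K  (by R27: A2, B1)
E1  (by R28: D2, F)
P50  (by R29: P48, D1)
C3  (by R30: S, H1)
G1  (by R31: G2)
C2  (by R32: B1, H3)
W  (by R2: P50, P51, K)
A  (by R5: C2, F)
E2  (by R17: G3, F, J)
V  (by R26: C3, G1)
B2  (by R3: A, T)
E  (by R11: B2)
M  (by R13: E2, S)
P  (by R23: W, V)
P52  (by R15: M, H3, P)
X  (by R20: P52, E, E1)
C1  (by R19: X)
L  (by R6: C1)

Yes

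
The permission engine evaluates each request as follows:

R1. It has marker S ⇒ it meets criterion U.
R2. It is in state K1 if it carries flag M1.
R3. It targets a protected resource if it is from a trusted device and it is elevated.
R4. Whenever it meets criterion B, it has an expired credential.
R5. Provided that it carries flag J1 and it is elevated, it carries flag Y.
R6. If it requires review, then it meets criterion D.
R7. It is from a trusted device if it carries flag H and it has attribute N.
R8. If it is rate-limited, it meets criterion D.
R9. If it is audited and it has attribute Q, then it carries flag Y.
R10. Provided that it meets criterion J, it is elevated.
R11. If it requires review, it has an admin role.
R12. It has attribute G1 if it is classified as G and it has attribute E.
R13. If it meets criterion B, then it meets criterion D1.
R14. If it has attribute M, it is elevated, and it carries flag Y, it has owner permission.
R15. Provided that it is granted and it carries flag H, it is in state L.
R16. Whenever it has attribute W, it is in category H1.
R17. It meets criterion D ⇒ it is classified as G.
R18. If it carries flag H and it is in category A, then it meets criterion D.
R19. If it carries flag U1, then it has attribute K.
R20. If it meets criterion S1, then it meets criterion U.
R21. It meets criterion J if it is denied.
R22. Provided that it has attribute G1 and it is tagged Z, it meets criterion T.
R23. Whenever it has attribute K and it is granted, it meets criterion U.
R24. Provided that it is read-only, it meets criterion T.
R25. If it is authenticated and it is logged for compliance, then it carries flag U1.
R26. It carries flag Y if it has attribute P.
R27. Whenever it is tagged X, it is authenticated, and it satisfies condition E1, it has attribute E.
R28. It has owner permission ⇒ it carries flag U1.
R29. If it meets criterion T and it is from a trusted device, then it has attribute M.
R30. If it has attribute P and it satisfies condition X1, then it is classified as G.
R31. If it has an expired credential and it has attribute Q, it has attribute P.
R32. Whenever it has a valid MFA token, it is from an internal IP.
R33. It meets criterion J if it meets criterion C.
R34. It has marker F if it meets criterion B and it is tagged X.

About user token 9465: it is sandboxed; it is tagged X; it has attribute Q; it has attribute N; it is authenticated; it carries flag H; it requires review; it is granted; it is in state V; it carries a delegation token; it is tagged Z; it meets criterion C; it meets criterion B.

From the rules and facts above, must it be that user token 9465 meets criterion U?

Forward chaining from the given facts derives: has an expired credential, meets criterion D, is from a trusted device, has an admin role, meets criterion D1, is in state L, is classified as G, has attribute P, meets criterion J, has marker F, is elevated, carries flag Y, targets a protected resource.
Rules concluding "it meets criterion U": R1 needs "it has marker S"; R20 needs "it meets criterion S1"; R23 needs "it has attribute K" — none of these are established.

No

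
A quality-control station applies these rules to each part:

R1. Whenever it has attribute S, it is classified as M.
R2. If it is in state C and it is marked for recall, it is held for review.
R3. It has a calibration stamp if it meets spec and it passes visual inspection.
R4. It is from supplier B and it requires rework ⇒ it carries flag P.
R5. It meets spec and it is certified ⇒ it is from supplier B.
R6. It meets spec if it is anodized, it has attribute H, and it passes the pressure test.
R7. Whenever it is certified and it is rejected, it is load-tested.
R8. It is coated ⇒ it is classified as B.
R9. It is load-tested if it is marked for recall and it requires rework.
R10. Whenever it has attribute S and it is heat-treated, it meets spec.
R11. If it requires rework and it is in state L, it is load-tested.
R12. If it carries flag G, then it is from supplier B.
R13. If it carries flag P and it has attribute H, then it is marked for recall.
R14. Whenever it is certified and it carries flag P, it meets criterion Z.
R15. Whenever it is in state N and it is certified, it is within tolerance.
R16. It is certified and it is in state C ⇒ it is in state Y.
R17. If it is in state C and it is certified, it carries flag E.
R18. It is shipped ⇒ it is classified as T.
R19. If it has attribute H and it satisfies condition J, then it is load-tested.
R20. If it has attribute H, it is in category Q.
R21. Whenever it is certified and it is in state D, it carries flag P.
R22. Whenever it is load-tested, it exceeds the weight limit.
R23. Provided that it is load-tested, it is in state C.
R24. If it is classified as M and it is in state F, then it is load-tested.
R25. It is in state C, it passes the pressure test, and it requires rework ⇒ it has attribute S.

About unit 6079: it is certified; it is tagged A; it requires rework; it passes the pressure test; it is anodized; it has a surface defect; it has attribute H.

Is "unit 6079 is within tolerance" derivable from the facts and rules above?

Forward chaining from the given facts derives: meets spec, is in category Q, is from supplier B, carries flag P, is marked for recall, meets criterion Z, is load-tested, exceeds the weight limit, is in state C, has attribute S, is classified as M, is held for review, is in state Y, carries flag E.
The only rule concluding "it is within tolerance" is R15, which needs "it is in state N"; that is never established.

No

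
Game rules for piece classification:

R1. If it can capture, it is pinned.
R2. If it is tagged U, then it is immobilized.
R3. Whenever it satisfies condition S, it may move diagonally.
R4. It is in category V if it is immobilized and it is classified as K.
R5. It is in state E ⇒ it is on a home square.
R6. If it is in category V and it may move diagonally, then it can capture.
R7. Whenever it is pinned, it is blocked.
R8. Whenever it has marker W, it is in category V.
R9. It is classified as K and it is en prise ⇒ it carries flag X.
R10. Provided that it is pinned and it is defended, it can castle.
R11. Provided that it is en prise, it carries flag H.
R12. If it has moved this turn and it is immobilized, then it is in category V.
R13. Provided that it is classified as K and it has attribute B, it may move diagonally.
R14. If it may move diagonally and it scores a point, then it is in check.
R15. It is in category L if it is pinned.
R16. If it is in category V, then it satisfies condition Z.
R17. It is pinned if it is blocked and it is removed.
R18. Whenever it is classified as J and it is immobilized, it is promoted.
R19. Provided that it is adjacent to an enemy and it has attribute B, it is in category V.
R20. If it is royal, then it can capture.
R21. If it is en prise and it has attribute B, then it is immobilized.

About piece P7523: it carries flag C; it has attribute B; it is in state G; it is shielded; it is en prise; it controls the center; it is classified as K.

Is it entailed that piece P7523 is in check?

Forward chaining from the given facts derives: carries flag X, carries flag H, may move diagonally, is immobilized, is in category V, can capture, satisfies condition Z, is pinned, is blocked, is in category L.
The only rule concluding "it is in check" is R14, which needs "it scores a point"; that is never established.

No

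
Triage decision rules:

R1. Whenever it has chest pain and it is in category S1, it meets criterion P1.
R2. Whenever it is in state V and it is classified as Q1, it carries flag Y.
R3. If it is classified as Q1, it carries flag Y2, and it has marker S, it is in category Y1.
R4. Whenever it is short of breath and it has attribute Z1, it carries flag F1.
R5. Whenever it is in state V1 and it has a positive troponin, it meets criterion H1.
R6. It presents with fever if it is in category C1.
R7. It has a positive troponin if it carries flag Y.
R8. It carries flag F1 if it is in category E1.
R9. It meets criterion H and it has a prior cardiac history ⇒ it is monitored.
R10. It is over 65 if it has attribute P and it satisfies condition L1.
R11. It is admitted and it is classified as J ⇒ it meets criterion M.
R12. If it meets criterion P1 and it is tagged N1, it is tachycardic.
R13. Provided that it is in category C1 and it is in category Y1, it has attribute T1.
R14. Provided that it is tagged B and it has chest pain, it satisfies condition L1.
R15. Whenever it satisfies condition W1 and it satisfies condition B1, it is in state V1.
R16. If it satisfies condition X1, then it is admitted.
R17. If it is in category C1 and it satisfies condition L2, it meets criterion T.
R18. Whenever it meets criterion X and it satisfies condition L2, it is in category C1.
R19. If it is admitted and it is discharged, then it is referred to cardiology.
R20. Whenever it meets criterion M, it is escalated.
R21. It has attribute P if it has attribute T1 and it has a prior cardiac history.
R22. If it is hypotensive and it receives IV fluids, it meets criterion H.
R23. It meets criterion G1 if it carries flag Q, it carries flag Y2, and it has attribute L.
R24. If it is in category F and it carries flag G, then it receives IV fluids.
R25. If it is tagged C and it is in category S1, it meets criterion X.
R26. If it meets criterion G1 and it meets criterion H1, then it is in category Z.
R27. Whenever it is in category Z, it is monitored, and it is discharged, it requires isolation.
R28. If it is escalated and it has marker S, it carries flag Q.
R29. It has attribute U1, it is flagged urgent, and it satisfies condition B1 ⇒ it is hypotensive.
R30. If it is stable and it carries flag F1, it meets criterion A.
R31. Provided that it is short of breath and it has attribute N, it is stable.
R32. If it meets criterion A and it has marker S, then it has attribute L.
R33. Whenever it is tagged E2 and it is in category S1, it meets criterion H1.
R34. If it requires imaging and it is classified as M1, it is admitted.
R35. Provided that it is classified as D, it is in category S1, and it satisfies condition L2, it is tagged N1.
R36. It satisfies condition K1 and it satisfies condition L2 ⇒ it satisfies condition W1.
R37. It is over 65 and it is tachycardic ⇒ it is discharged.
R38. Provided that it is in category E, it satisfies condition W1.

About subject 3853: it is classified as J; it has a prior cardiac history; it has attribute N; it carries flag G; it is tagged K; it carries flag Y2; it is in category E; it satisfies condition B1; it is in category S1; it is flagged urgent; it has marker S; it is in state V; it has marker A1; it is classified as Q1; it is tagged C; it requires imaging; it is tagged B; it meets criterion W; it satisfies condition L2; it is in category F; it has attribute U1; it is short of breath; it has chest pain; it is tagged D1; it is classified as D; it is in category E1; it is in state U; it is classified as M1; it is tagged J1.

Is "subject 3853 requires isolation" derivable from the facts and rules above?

Yes

By R1 (it has chest pain, it is in category S1): it meets criterion P1.
By R2 (it is in state V, it is classified as Q1): it carries flag Y.
By R3 (it is classified as Q1, it carries flag Y2, it has marker S): it is in category Y1.
By R7 (it carries flag Y): it has a positive troponin.
By R8 (it is in category E1): it carries flag F1.
By R14 (it is tagged B, it has chest pain): it satisfies condition L1.
By R24 (it is in category F, it carries flag G): it receives IV fluids.
By R25 (it is tagged C, it is in category S1): it meets criterion X.
By R29 (it has attribute U1, it is flagged urgent, it satisfies condition B1): it is hypotensive.
By R31 (it is short of breath, it has attribute N): it is stable.
By R34 (it requires imaging, it is classified as M1): it is admitted.
By R35 (it is classified as D, it is in category S1, it satisfies condition L2): it is tagged N1.
By R38 (it is in category E): it satisfies condition W1.
By R11 (it is admitted, it is classified as J): it meets criterion M.
By R12 (it meets criterion P1, it is tagged N1): it is tachycardic.
By R15 (it satisfies condition W1, it satisfies condition B1): it is in state V1.
By R18 (it meets criterion X, it satisfies condition L2): it is in category C1.
By R20 (it meets criterion M): it is escalated.
By R22 (it is hypotensive, it receives IV fluids): it meets criterion H.
By R28 (it is escalated, it has marker S): it carries flag Q.
By R30 (it is stable, it carries flag F1): it meets criterion A.
By R32 (it meets criterion A, it has marker S): it has attribute L.
By R5 (it is in state V1, it has a positive troponin): it meets criterion H1.
By R9 (it meets criterion H, it has a prior cardiac history): it is monitored.
By R13 (it is in category C1, it is in category Y1): it has attribute T1.
By R21 (it has attribute T1, it has a prior cardiac history): it has attribute P.
By R23 (it carries flag Q, it carries flag Y2, it has attribute L): it meets criterion G1.
By R26 (it meets criterion G1, it meets criterion H1): it is in category Z.
By R10 (it has attribute P, it satisfies condition L1): it is over 65.
By R37 (it is over 65, it is tachycardic): it is discharged.
By R27 (it is in category Z, it is monitored, it is discharged): it requires isolation.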